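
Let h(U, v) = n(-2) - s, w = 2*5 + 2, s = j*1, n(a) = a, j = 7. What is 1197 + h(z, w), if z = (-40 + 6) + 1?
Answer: 1188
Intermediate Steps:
s = 7 (s = 7*1 = 7)
w = 12 (w = 10 + 2 = 12)
z = -33 (z = -34 + 1 = -33)
h(U, v) = -9 (h(U, v) = -2 - 1*7 = -2 - 7 = -9)
1197 + h(z, w) = 1197 - 9 = 1188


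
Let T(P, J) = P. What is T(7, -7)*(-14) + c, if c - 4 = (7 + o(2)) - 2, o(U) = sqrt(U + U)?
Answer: -87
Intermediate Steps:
o(U) = sqrt(2)*sqrt(U) (o(U) = sqrt(2*U) = sqrt(2)*sqrt(U))
c = 11 (c = 4 + ((7 + sqrt(2)*sqrt(2)) - 2) = 4 + ((7 + 2) - 2) = 4 + (9 - 2) = 4 + 7 = 11)
T(7, -7)*(-14) + c = 7*(-14) + 11 = -98 + 11 = -87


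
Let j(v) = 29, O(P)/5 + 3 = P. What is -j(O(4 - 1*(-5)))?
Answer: -29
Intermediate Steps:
O(P) = -15 + 5*P
-j(O(4 - 1*(-5))) = -1*29 = -29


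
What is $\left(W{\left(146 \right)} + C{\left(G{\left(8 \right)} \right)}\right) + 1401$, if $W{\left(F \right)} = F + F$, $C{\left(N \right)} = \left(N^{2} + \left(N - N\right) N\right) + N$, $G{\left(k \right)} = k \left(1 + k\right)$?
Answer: $6949$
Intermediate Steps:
$C{\left(N \right)} = N + N^{2}$ ($C{\left(N \right)} = \left(N^{2} + 0 N\right) + N = \left(N^{2} + 0\right) + N = N^{2} + N = N + N^{2}$)
$W{\left(F \right)} = 2 F$
$\left(W{\left(146 \right)} + C{\left(G{\left(8 \right)} \right)}\right) + 1401 = \left(2 \cdot 146 + 8 \left(1 + 8\right) \left(1 + 8 \left(1 + 8\right)\right)\right) + 1401 = \left(292 + 8 \cdot 9 \left(1 + 8 \cdot 9\right)\right) + 1401 = \left(292 + 72 \left(1 + 72\right)\right) + 1401 = \left(292 + 72 \cdot 73\right) + 1401 = \left(292 + 5256\right) + 1401 = 5548 + 1401 = 6949$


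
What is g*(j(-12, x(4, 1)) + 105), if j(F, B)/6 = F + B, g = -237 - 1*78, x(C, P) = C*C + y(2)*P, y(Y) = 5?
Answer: -50085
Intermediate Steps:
x(C, P) = C² + 5*P (x(C, P) = C*C + 5*P = C² + 5*P)
g = -315 (g = -237 - 78 = -315)
j(F, B) = 6*B + 6*F (j(F, B) = 6*(F + B) = 6*(B + F) = 6*B + 6*F)
g*(j(-12, x(4, 1)) + 105) = -315*((6*(4² + 5*1) + 6*(-12)) + 105) = -315*((6*(16 + 5) - 72) + 105) = -315*((6*21 - 72) + 105) = -315*((126 - 72) + 105) = -315*(54 + 105) = -315*159 = -50085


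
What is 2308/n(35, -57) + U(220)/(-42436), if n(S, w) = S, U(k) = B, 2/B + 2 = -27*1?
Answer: 1420163211/21536270 ≈ 65.943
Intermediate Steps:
B = -2/29 (B = 2/(-2 - 27*1) = 2/(-2 - 27) = 2/(-29) = 2*(-1/29) = -2/29 ≈ -0.068966)
U(k) = -2/29
2308/n(35, -57) + U(220)/(-42436) = 2308/35 - 2/29/(-42436) = 2308*(1/35) - 2/29*(-1/42436) = 2308/35 + 1/615322 = 1420163211/21536270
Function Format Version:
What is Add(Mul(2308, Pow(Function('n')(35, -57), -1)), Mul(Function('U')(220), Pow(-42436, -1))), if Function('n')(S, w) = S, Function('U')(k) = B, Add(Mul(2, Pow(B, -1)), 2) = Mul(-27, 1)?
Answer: Rational(1420163211, 21536270) ≈ 65.943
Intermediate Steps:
B = Rational(-2, 29) (B = Mul(2, Pow(Add(-2, Mul(-27, 1)), -1)) = Mul(2, Pow(Add(-2, -27), -1)) = Mul(2, Pow(-29, -1)) = Mul(2, Rational(-1, 29)) = Rational(-2, 29) ≈ -0.068966)
Function('U')(k) = Rational(-2, 29)
Add(Mul(2308, Pow(Function('n')(35, -57), -1)), Mul(Function('U')(220), Pow(-42436, -1))) = Add(Mul(2308, Pow(35, -1)), Mul(Rational(-2, 29), Pow(-42436, -1))) = Add(Mul(2308, Rational(1, 35)), Mul(Rational(-2, 29), Rational(-1, 42436))) = Add(Rational(2308, 35), Rational(1, 615322)) = Rational(1420163211, 21536270)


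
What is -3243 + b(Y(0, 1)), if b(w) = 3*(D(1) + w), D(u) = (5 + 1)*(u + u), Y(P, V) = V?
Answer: -3204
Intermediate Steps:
D(u) = 12*u (D(u) = 6*(2*u) = 12*u)
b(w) = 36 + 3*w (b(w) = 3*(12*1 + w) = 3*(12 + w) = 36 + 3*w)
-3243 + b(Y(0, 1)) = -3243 + (36 + 3*1) = -3243 + (36 + 3) = -3243 + 39 = -3204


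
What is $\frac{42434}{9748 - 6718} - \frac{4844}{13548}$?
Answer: $\frac{23342438}{1710435} \approx 13.647$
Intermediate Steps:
$\frac{42434}{9748 - 6718} - \frac{4844}{13548} = \frac{42434}{3030} - \frac{1211}{3387} = 42434 \cdot \frac{1}{3030} - \frac{1211}{3387} = \frac{21217}{1515} - \frac{1211}{3387} = \frac{23342438}{1710435}$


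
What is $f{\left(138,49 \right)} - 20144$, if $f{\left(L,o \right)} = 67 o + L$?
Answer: $-16723$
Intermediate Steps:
$f{\left(L,o \right)} = L + 67 o$
$f{\left(138,49 \right)} - 20144 = \left(138 + 67 \cdot 49\right) - 20144 = \left(138 + 3283\right) - 20144 = 3421 - 20144 = -16723$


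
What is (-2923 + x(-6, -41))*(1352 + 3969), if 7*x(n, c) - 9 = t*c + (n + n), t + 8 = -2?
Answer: -106707334/7 ≈ -1.5244e+7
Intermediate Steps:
t = -10 (t = -8 - 2 = -10)
x(n, c) = 9/7 - 10*c/7 + 2*n/7 (x(n, c) = 9/7 + (-10*c + (n + n))/7 = 9/7 + (-10*c + 2*n)/7 = 9/7 + (-10*c/7 + 2*n/7) = 9/7 - 10*c/7 + 2*n/7)
(-2923 + x(-6, -41))*(1352 + 3969) = (-2923 + (9/7 - 10/7*(-41) + (2/7)*(-6)))*(1352 + 3969) = (-2923 + (9/7 + 410/7 - 12/7))*5321 = (-2923 + 407/7)*5321 = -20054/7*5321 = -106707334/7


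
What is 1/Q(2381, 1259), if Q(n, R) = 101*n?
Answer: 1/240481 ≈ 4.1583e-6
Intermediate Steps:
1/Q(2381, 1259) = 1/(101*2381) = 1/240481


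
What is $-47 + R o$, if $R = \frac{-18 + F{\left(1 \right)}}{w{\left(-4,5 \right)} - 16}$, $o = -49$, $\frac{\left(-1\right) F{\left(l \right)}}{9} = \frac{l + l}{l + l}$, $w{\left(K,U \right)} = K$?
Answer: $- \frac{2263}{20} \approx -113.15$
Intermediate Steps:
$F{\left(l \right)} = -9$ ($F{\left(l \right)} = - 9 \frac{l + l}{l + l} = - 9 \frac{2 l}{2 l} = - 9 \cdot 2 l \frac{1}{2 l} = \left(-9\right) 1 = -9$)
$R = \frac{27}{20}$ ($R = \frac{-18 - 9}{-4 - 16} = - \frac{27}{-20} = \left(-27\right) \left(- \frac{1}{20}\right) = \frac{27}{20} \approx 1.35$)
$-47 + R o = -47 + \frac{27}{20} \left(-49\right) = -47 - \frac{1323}{20} = - \frac{2263}{20}$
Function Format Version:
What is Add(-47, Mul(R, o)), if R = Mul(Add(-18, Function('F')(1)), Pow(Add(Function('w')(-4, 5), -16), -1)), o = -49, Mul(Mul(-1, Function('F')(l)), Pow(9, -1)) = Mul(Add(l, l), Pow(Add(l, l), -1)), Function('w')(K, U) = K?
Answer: Rational(-2263, 20) ≈ -113.15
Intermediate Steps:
Function('F')(l) = -9 (Function('F')(l) = Mul(-9, Mul(Add(l, l), Pow(Add(l, l), -1))) = Mul(-9, Mul(Mul(2, l), Pow(Mul(2, l), -1))) = Mul(-9, Mul(Mul(2, l), Mul(Rational(1, 2), Pow(l, -1)))) = Mul(-9, 1) = -9)
R = Rational(27, 20) (R = Mul(Add(-18, -9), Pow(Add(-4, -16), -1)) = Mul(-27, Pow(-20, -1)) = Mul(-27, Rational(-1, 20)) = Rational(27, 20) ≈ 1.3500)
Add(-47, Mul(R, o)) = Add(-47, Mul(Rational(27, 20), -49)) = Add(-47, Rational(-1323, 20)) = Rational(-2263, 20)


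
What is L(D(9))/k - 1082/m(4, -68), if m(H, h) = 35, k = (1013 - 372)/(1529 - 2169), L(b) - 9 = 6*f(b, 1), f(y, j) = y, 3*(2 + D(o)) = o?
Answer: -1029562/22435 ≈ -45.891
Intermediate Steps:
D(o) = -2 + o/3
L(b) = 9 + 6*b
k = -641/640 (k = 641/(-640) = 641*(-1/640) = -641/640 ≈ -1.0016)
L(D(9))/k - 1082/m(4, -68) = (9 + 6*(-2 + (⅓)*9))/(-641/640) - 1082/35 = (9 + 6*(-2 + 3))*(-640/641) - 1082*1/35 = (9 + 6*1)*(-640/641) - 1082/35 = (9 + 6)*(-640/641) - 1082/35 = 15*(-640/641) - 1082/35 = -9600/641 - 1082/35 = -1029562/22435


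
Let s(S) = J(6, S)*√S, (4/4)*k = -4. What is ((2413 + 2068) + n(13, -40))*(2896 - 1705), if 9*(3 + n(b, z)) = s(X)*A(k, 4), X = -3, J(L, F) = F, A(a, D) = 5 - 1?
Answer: 5333298 - 1588*I*√3 ≈ 5.3333e+6 - 2750.5*I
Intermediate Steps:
k = -4
A(a, D) = 4
s(S) = S^(3/2) (s(S) = S*√S = S^(3/2))
n(b, z) = -3 - 4*I*√3/3 (n(b, z) = -3 + ((-3)^(3/2)*4)/9 = -3 + (-3*I*√3*4)/9 = -3 + (-12*I*√3)/9 = -3 - 4*I*√3/3)
((2413 + 2068) + n(13, -40))*(2896 - 1705) = ((2413 + 2068) + (-3 - 4*I*√3/3))*(2896 - 1705) = (4481 + (-3 - 4*I*√3/3))*1191 = (4478 - 4*I*√3/3)*1191 = 5333298 - 1588*I*√3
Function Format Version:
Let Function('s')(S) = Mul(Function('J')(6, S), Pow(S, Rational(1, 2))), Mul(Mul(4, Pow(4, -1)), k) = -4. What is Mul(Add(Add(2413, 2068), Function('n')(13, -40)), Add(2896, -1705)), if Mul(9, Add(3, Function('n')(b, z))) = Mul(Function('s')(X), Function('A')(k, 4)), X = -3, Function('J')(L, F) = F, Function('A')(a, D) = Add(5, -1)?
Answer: Add(5333298, Mul(-1588, I, Pow(3, Rational(1, 2)))) ≈ Add(5.3333e+6, Mul(-2750.5, I))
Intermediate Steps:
k = -4
Function('A')(a, D) = 4
Function('s')(S) = Pow(S, Rational(3, 2)) (Function('s')(S) = Mul(S, Pow(S, Rational(1, 2))) = Pow(S, Rational(3, 2)))
Function('n')(b, z) = Add(-3, Mul(Rational(-4, 3), I, Pow(3, Rational(1, 2)))) (Function('n')(b, z) = Add(-3, Mul(Rational(1, 9), Mul(Pow(-3, Rational(3, 2)), 4))) = Add(-3, Mul(Rational(1, 9), Mul(Mul(-3, I, Pow(3, Rational(1, 2))), 4))) = Add(-3, Mul(Rational(1, 9), Mul(-12, I, Pow(3, Rational(1, 2))))) = Add(-3, Mul(Rational(-4, 3), I, Pow(3, Rational(1, 2)))))
Mul(Add(Add(2413, 2068), Function('n')(13, -40)), Add(2896, -1705)) = Mul(Add(Add(2413, 2068), Add(-3, Mul(Rational(-4, 3), I, Pow(3, Rational(1, 2))))), Add(2896, -1705)) = Mul(Add(4481, Add(-3, Mul(Rational(-4, 3), I, Pow(3, Rational(1, 2))))), 1191) = Mul(Add(4478, Mul(Rational(-4, 3), I, Pow(3, Rational(1, 2)))), 1191) = Add(5333298, Mul(-1588, I, Pow(3, Rational(1, 2))))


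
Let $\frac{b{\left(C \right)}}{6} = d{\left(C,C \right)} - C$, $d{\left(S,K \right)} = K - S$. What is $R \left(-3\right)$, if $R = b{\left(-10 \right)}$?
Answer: $-180$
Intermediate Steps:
$b{\left(C \right)} = - 6 C$ ($b{\left(C \right)} = 6 \left(\left(C - C\right) - C\right) = 6 \left(0 - C\right) = 6 \left(- C\right) = - 6 C$)
$R = 60$ ($R = \left(-6\right) \left(-10\right) = 60$)
$R \left(-3\right) = 60 \left(-3\right) = -180$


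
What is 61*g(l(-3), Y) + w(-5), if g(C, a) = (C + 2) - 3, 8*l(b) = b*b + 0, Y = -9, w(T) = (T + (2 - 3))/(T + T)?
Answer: 329/40 ≈ 8.2250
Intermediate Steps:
w(T) = (-1 + T)/(2*T) (w(T) = (T - 1)/((2*T)) = (-1 + T)*(1/(2*T)) = (-1 + T)/(2*T))
l(b) = b²/8 (l(b) = (b*b + 0)/8 = (b² + 0)/8 = b²/8)
g(C, a) = -1 + C (g(C, a) = (2 + C) - 3 = -1 + C)
61*g(l(-3), Y) + w(-5) = 61*(-1 + (⅛)*(-3)²) + (½)*(-1 - 5)/(-5) = 61*(-1 + (⅛)*9) + (½)*(-⅕)*(-6) = 61*(-1 + 9/8) + ⅗ = 61*(⅛) + ⅗ = 61/8 + ⅗ = 329/40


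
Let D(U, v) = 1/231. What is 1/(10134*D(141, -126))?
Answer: 77/3378 ≈ 0.022795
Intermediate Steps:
D(U, v) = 1/231
1/(10134*D(141, -126)) = 1/(10134*(1/231)) = (1/10134)*231 = 77/3378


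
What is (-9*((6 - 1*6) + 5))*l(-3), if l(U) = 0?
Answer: 0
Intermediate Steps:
(-9*((6 - 1*6) + 5))*l(-3) = -9*((6 - 1*6) + 5)*0 = -9*((6 - 6) + 5)*0 = -9*(0 + 5)*0 = -9*5*0 = -45*0 = 0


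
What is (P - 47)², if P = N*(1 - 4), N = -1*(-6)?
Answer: 4225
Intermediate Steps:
N = 6
P = -18 (P = 6*(1 - 4) = 6*(-3) = -18)
(P - 47)² = (-18 - 47)² = (-65)² = 4225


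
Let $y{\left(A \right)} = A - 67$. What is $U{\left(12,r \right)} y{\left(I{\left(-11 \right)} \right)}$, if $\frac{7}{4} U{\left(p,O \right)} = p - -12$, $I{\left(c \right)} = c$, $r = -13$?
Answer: $- \frac{7488}{7} \approx -1069.7$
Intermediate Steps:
$y{\left(A \right)} = -67 + A$ ($y{\left(A \right)} = A - 67 = -67 + A$)
$U{\left(p,O \right)} = \frac{48}{7} + \frac{4 p}{7}$ ($U{\left(p,O \right)} = \frac{4 \left(p - -12\right)}{7} = \frac{4 \left(p + 12\right)}{7} = \frac{4 \left(12 + p\right)}{7} = \frac{48}{7} + \frac{4 p}{7}$)
$U{\left(12,r \right)} y{\left(I{\left(-11 \right)} \right)} = \left(\frac{48}{7} + \frac{4}{7} \cdot 12\right) \left(-67 - 11\right) = \left(\frac{48}{7} + \frac{48}{7}\right) \left(-78\right) = \frac{96}{7} \left(-78\right) = - \frac{7488}{7}$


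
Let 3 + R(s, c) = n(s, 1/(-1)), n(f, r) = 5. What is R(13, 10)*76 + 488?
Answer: 640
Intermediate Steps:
R(s, c) = 2 (R(s, c) = -3 + 5 = 2)
R(13, 10)*76 + 488 = 2*76 + 488 = 152 + 488 = 640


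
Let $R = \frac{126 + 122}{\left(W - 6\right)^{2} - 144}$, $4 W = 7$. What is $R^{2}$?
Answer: $\frac{16384}{4225} \approx 3.8779$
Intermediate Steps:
$W = \frac{7}{4}$ ($W = \frac{1}{4} \cdot 7 = \frac{7}{4} \approx 1.75$)
$R = - \frac{128}{65}$ ($R = \frac{126 + 122}{\left(\frac{7}{4} - 6\right)^{2} - 144} = \frac{248}{\left(- \frac{17}{4}\right)^{2} - 144} = \frac{248}{\frac{289}{16} - 144} = \frac{248}{- \frac{2015}{16}} = 248 \left(- \frac{16}{2015}\right) = - \frac{128}{65} \approx -1.9692$)
$R^{2} = \left(- \frac{128}{65}\right)^{2} = \frac{16384}{4225}$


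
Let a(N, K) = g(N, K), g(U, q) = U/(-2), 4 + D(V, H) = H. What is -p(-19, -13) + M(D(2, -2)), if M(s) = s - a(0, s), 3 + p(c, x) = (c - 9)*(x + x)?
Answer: -731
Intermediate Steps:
D(V, H) = -4 + H
g(U, q) = -U/2 (g(U, q) = U*(-½) = -U/2)
a(N, K) = -N/2
p(c, x) = -3 + 2*x*(-9 + c) (p(c, x) = -3 + (c - 9)*(x + x) = -3 + (-9 + c)*(2*x) = -3 + 2*x*(-9 + c))
M(s) = s (M(s) = s - (-1)*0/2 = s - 1*0 = s + 0 = s)
-p(-19, -13) + M(D(2, -2)) = -(-3 - 18*(-13) + 2*(-19)*(-13)) + (-4 - 2) = -(-3 + 234 + 494) - 6 = -1*725 - 6 = -725 - 6 = -731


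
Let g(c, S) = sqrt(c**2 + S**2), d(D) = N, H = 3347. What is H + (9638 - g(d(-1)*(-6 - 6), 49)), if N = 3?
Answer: 12985 - sqrt(3697) ≈ 12924.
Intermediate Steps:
d(D) = 3
g(c, S) = sqrt(S**2 + c**2)
H + (9638 - g(d(-1)*(-6 - 6), 49)) = 3347 + (9638 - sqrt(49**2 + (3*(-6 - 6))**2)) = 3347 + (9638 - sqrt(2401 + (3*(-12))**2)) = 3347 + (9638 - sqrt(2401 + (-36)**2)) = 3347 + (9638 - sqrt(2401 + 1296)) = 3347 + (9638 - sqrt(3697)) = 12985 - sqrt(3697)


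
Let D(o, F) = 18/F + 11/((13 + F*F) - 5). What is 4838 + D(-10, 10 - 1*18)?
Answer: 348185/72 ≈ 4835.9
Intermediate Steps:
D(o, F) = 11/(8 + F²) + 18/F (D(o, F) = 18/F + 11/((13 + F²) - 5) = 18/F + 11/(8 + F²) = 11/(8 + F²) + 18/F)
4838 + D(-10, 10 - 1*18) = 4838 + (144 + 11*(10 - 1*18) + 18*(10 - 1*18)²)/((10 - 1*18)*(8 + (10 - 1*18)²)) = 4838 + (144 + 11*(10 - 18) + 18*(10 - 18)²)/((10 - 18)*(8 + (10 - 18)²)) = 4838 + (144 + 11*(-8) + 18*(-8)²)/((-8)*(8 + (-8)²)) = 4838 - (144 - 88 + 18*64)/(8*(8 + 64)) = 4838 - ⅛*(144 - 88 + 1152)/72 = 4838 - ⅛*1/72*1208 = 4838 - 151/72 = 348185/72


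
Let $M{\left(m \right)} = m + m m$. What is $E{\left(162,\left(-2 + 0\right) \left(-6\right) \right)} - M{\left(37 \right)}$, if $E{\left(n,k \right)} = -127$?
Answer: $-1533$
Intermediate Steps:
$M{\left(m \right)} = m + m^{2}$
$E{\left(162,\left(-2 + 0\right) \left(-6\right) \right)} - M{\left(37 \right)} = -127 - 37 \left(1 + 37\right) = -127 - 37 \cdot 38 = -127 - 1406 = -1533$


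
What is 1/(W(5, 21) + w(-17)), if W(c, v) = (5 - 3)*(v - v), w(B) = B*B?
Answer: 1/289 ≈ 0.0034602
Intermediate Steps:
w(B) = B²
W(c, v) = 0 (W(c, v) = 2*0 = 0)
1/(W(5, 21) + w(-17)) = 1/(0 + (-17)²) = 1/(0 + 289) = 1/289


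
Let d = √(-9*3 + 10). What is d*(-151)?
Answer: -151*I*√17 ≈ -622.59*I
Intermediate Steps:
d = I*√17 (d = √(-27 + 10) = √(-17) = I*√17 ≈ 4.1231*I)
d*(-151) = (I*√17)*(-151) = -151*I*√17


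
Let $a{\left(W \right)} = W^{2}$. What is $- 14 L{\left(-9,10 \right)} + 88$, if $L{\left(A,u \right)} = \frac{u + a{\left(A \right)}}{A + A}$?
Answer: $\frac{1429}{9} \approx 158.78$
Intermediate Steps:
$L{\left(A,u \right)} = \frac{u + A^{2}}{2 A}$ ($L{\left(A,u \right)} = \frac{u + A^{2}}{A + A} = \frac{u + A^{2}}{2 A}$)
$- 14 L{\left(-9,10 \right)} + 88 = - 14 \frac{10 + \left(-9\right)^{2}}{2 \left(-9\right)} + 88 = - 14 \cdot \frac{1}{2} \left(- \frac{1}{9}\right) \left(10 + 81\right) + 88 = - 14 \cdot \frac{1}{2} \left(- \frac{1}{9}\right) 91 + 88 = \left(-14\right) \left(- \frac{91}{18}\right) + 88 = \frac{637}{9} + 88 = \frac{1429}{9}$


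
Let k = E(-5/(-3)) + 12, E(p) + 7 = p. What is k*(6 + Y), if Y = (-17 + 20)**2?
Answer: 100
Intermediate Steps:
E(p) = -7 + p
Y = 9 (Y = 3**2 = 9)
k = 20/3 (k = (-7 - 5/(-3)) + 12 = (-7 - 5*(-1/3)) + 12 = (-7 + 5/3) + 12 = -16/3 + 12 = 20/3 ≈ 6.6667)
k*(6 + Y) = 20*(6 + 9)/3 = (20/3)*15 = 100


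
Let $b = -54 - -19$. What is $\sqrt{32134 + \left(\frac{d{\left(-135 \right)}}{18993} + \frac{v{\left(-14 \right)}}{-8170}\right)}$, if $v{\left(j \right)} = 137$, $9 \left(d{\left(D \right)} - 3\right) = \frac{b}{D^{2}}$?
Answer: $\frac{\sqrt{5076517085212013531246910}}{12568997610} \approx 179.26$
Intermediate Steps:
$b = -35$ ($b = -54 + 19 = -35$)
$d{\left(D \right)} = 3 - \frac{35}{9 D^{2}}$ ($d{\left(D \right)} = 3 + \frac{\left(-35\right) \frac{1}{D^{2}}}{9} = 3 - \frac{35}{9 D^{2}}$)
$\sqrt{32134 + \left(\frac{d{\left(-135 \right)}}{18993} + \frac{v{\left(-14 \right)}}{-8170}\right)} = \sqrt{32134 + \left(\frac{3 - \frac{35}{9 \cdot 18225}}{18993} + \frac{137}{-8170}\right)} = \sqrt{32134 + \left(\left(3 - \frac{7}{32805}\right) \frac{1}{18993} + 137 \left(- \frac{1}{8170}\right)\right)} = \sqrt{32134 - \left(\frac{137}{8170} - \left(3 - \frac{7}{32805}\right) \frac{1}{18993}\right)} = \sqrt{32134 + \left(\frac{98408}{32805} \cdot \frac{1}{18993} - \frac{137}{8170}\right)} = \sqrt{32134 + \left(\frac{98408}{623065365} - \frac{137}{8170}\right)} = \sqrt{32134 - \frac{16911192329}{1018088806410}} = \sqrt{\frac{32715248793986611}{1018088806410}} = \frac{\sqrt{5076517085212013531246910}}{12568997610}$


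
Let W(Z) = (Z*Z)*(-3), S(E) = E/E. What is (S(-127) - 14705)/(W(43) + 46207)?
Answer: -3676/10165 ≈ -0.36163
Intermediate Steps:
S(E) = 1
W(Z) = -3*Z² (W(Z) = Z²*(-3) = -3*Z²)
(S(-127) - 14705)/(W(43) + 46207) = (1 - 14705)/(-3*43² + 46207) = -14704/(-3*1849 + 46207) = -14704/(-5547 + 46207) = -14704/40660 = -14704*1/40660 = -3676/10165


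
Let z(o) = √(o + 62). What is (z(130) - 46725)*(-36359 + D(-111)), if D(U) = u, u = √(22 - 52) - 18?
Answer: (36377 - I*√30)*(46725 - 8*√3) ≈ 1.6992e+9 - 2.5585e+5*I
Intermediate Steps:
u = -18 + I*√30 (u = √(-30) - 18 = I*√30 - 18 = -18 + I*√30 ≈ -18.0 + 5.4772*I)
z(o) = √(62 + o)
D(U) = -18 + I*√30
(z(130) - 46725)*(-36359 + D(-111)) = (√(62 + 130) - 46725)*(-36359 + (-18 + I*√30)) = (√192 - 46725)*(-36377 + I*√30) = (8*√3 - 46725)*(-36377 + I*√30) = (-46725 + 8*√3)*(-36377 + I*√30)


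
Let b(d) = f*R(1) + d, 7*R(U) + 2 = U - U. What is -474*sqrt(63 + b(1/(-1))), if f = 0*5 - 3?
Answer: -948*sqrt(770)/7 ≈ -3758.0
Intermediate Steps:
f = -3 (f = 0 - 3 = -3)
R(U) = -2/7 (R(U) = -2/7 + (U - U)/7 = -2/7 + (1/7)*0 = -2/7 + 0 = -2/7)
b(d) = 6/7 + d (b(d) = -3*(-2/7) + d = 6/7 + d)
-474*sqrt(63 + b(1/(-1))) = -474*sqrt(63 + (6/7 + 1/(-1))) = -474*sqrt(63 + (6/7 + 1*(-1))) = -474*sqrt(63 + (6/7 - 1)) = -474*sqrt(63 - 1/7) = -948*sqrt(770)/7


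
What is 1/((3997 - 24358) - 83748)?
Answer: -1/104109 ≈ -9.6053e-6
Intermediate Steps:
1/((3997 - 24358) - 83748) = 1/(-20361 - 83748) = 1/(-104109) = -1/104109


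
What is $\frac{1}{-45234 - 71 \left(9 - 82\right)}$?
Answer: $- \frac{1}{40051} \approx -2.4968 \cdot 10^{-5}$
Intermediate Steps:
$\frac{1}{-45234 - 71 \left(9 - 82\right)} = \frac{1}{-45234 - -5183} = \frac{1}{-45234 + 5183} = \frac{1}{-40051} = - \frac{1}{40051}$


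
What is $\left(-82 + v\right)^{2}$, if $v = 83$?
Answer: $1$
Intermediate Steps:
$\left(-82 + v\right)^{2} = \left(-82 + 83\right)^{2} = 1^{2} = 1$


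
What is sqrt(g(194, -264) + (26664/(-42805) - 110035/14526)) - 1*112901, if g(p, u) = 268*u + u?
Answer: -112901 + I*sqrt(3051018992462676659130)/207261810 ≈ -1.129e+5 + 266.5*I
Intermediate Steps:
g(p, u) = 269*u
sqrt(g(194, -264) + (26664/(-42805) - 110035/14526)) - 1*112901 = sqrt(269*(-264) + (26664/(-42805) - 110035/14526)) - 1*112901 = sqrt(-71016 + (26664*(-1/42805) - 110035*1/14526)) - 112901 = sqrt(-71016 + (-26664/42805 - 110035/14526)) - 112901 = sqrt(-71016 - 5097369439/621785430) - 112901 = sqrt(-44161811466319/621785430) - 112901 = I*sqrt(3051018992462676659130)/207261810 - 112901 = -112901 + I*sqrt(3051018992462676659130)/207261810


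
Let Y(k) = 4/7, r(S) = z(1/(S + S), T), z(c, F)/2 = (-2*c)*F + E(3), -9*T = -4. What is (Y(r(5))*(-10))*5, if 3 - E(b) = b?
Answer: -200/7 ≈ -28.571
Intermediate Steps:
T = 4/9 (T = -⅑*(-4) = 4/9 ≈ 0.44444)
E(b) = 3 - b
z(c, F) = -4*F*c (z(c, F) = 2*((-2*c)*F + (3 - 1*3)) = 2*(-2*F*c + (3 - 3)) = 2*(-2*F*c + 0) = 2*(-2*F*c) = -4*F*c)
r(S) = -8/(9*S) (r(S) = -4*4/9/(S + S) = -4*4/9/2*S = -4*4/9*1/(2*S) = -8/(9*S))
Y(k) = 4/7 (Y(k) = 4*(⅐) = 4/7)
(Y(r(5))*(-10))*5 = ((4/7)*(-10))*5 = -40/7*5 = -200/7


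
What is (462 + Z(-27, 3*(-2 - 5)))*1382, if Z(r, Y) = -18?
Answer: 613608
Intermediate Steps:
(462 + Z(-27, 3*(-2 - 5)))*1382 = (462 - 18)*1382 = 444*1382 = 613608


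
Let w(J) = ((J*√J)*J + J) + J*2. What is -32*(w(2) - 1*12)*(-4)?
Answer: -768 + 512*√2 ≈ -43.923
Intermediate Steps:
w(J) = J^(5/2) + 3*J (w(J) = (J^(3/2)*J + J) + 2*J = (J^(5/2) + J) + 2*J = (J + J^(5/2)) + 2*J = J^(5/2) + 3*J)
-32*(w(2) - 1*12)*(-4) = -32*((2^(5/2) + 3*2) - 1*12)*(-4) = -32*((4*√2 + 6) - 12)*(-4) = -32*((6 + 4*√2) - 12)*(-4) = -32*(-6 + 4*√2)*(-4) = (192 - 128*√2)*(-4) = -768 + 512*√2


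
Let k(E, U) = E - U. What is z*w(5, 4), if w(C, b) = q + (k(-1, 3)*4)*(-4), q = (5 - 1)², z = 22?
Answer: 1760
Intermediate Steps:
q = 16 (q = 4² = 16)
w(C, b) = 80 (w(C, b) = 16 + ((-1 - 1*3)*4)*(-4) = 16 + ((-1 - 3)*4)*(-4) = 16 - 4*4*(-4) = 16 - 16*(-4) = 16 + 64 = 80)
z*w(5, 4) = 22*80 = 1760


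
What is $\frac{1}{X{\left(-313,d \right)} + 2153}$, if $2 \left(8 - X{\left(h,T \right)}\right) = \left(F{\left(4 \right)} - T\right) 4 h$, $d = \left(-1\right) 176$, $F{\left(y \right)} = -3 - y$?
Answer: $\frac{1}{107955} \approx 9.2631 \cdot 10^{-6}$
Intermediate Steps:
$d = -176$
$X{\left(h,T \right)} = 8 - \frac{h \left(-28 - 4 T\right)}{2}$ ($X{\left(h,T \right)} = 8 - \frac{\left(\left(-3 - 4\right) - T\right) 4 h}{2} = 8 - \frac{\left(-7 - T\right) 4 h}{2} = 8 - \frac{\left(-28 - 4 T\right) h}{2} = 8 - \frac{h \left(-28 - 4 T\right)}{2}$)
$\frac{1}{X{\left(-313,d \right)} + 2153} = \frac{1}{\left(8 + 14 \left(-313\right) + 2 \left(-176\right) \left(-313\right)\right) + 2153} = \frac{1}{\left(8 - 4382 + 110176\right) + 2153} = \frac{1}{105802 + 2153} = \frac{1}{107955}$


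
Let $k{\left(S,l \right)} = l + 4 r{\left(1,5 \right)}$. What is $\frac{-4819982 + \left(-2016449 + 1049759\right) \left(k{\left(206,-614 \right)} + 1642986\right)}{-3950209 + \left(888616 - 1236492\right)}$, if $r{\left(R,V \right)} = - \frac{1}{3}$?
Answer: $\frac{1587668119742}{4298085} \approx 3.6939 \cdot 10^{5}$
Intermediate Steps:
$r{\left(R,V \right)} = - \frac{1}{3}$ ($r{\left(R,V \right)} = \left(-1\right) \frac{1}{3} = - \frac{1}{3}$)
$k{\left(S,l \right)} = - \frac{4}{3} + l$ ($k{\left(S,l \right)} = l + 4 \left(- \frac{1}{3}\right) = l - \frac{4}{3} = - \frac{4}{3} + l$)
$\frac{-4819982 + \left(-2016449 + 1049759\right) \left(k{\left(206,-614 \right)} + 1642986\right)}{-3950209 + \left(888616 - 1236492\right)} = \frac{-4819982 + \left(-2016449 + 1049759\right) \left(\left(- \frac{4}{3} - 614\right) + 1642986\right)}{-3950209 + \left(888616 - 1236492\right)} = \frac{-4819982 - 966690 \left(- \frac{1846}{3} + 1642986\right)}{-3950209 - 347876} = \frac{-4819982 - 1587663299760}{-4298085} = \left(-4819982 - 1587663299760\right) \left(- \frac{1}{4298085}\right) = \left(-1587668119742\right) \left(- \frac{1}{4298085}\right) = \frac{1587668119742}{4298085}$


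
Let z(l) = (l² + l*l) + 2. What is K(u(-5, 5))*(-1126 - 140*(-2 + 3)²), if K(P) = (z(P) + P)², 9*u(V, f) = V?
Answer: -11769158/2187 ≈ -5381.4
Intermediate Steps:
z(l) = 2 + 2*l² (z(l) = (l² + l²) + 2 = 2*l² + 2 = 2 + 2*l²)
u(V, f) = V/9
K(P) = (2 + P + 2*P²)² (K(P) = ((2 + 2*P²) + P)² = (2 + P + 2*P²)²)
K(u(-5, 5))*(-1126 - 140*(-2 + 3)²) = (2 + (⅑)*(-5) + 2*((⅑)*(-5))²)²*(-1126 - 140*(-2 + 3)²) = (2 - 5/9 + 2*(-5/9)²)²*(-1126 - 140*1²) = (2 - 5/9 + 2*(25/81))²*(-1126 - 140*1) = (2 - 5/9 + 50/81)²*(-1126 - 140) = (167/81)²*(-1266) = (27889/6561)*(-1266) = -11769158/2187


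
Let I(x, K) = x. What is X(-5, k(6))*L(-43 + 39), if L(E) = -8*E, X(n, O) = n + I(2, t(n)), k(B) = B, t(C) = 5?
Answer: -96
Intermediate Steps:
X(n, O) = 2 + n (X(n, O) = n + 2 = 2 + n)
X(-5, k(6))*L(-43 + 39) = (2 - 5)*(-8*(-43 + 39)) = -(-24)*(-4) = -3*32 = -96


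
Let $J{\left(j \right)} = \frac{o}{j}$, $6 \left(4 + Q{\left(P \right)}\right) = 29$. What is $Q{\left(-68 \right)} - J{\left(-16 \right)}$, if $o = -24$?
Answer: $- \frac{2}{3} \approx -0.66667$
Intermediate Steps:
$Q{\left(P \right)} = \frac{5}{6}$ ($Q{\left(P \right)} = -4 + \frac{1}{6} \cdot 29 = -4 + \frac{29}{6} = \frac{5}{6}$)
$J{\left(j \right)} = - \frac{24}{j}$
$Q{\left(-68 \right)} - J{\left(-16 \right)} = \frac{5}{6} - - \frac{24}{-16} = \frac{5}{6} - \left(-24\right) \left(- \frac{1}{16}\right) = \frac{5}{6} - \frac{3}{2} = - \frac{2}{3}$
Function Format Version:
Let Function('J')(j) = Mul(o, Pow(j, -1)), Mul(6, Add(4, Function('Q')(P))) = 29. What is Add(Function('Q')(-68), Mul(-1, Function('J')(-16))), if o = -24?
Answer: Rational(-2, 3) ≈ -0.66667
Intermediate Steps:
Function('Q')(P) = Rational(5, 6) (Function('Q')(P) = Add(-4, Mul(Rational(1, 6), 29)) = Add(-4, Rational(29, 6)) = Rational(5, 6))
Function('J')(j) = Mul(-24, Pow(j, -1))
Add(Function('Q')(-68), Mul(-1, Function('J')(-16))) = Add(Rational(5, 6), Mul(-1, Mul(-24, Pow(-16, -1)))) = Add(Rational(5, 6), Mul(-1, Mul(-24, Rational(-1, 16)))) = Add(Rational(5, 6), Mul(-1, Rational(3, 2))) = Add(Rational(5, 6), Rational(-3, 2)) = Rational(-2, 3)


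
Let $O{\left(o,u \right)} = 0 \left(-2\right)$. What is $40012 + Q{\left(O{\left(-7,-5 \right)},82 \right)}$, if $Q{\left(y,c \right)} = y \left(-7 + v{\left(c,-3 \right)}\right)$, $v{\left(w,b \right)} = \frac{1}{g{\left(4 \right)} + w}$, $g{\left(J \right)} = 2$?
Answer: $40012$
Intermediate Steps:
$O{\left(o,u \right)} = 0$
$v{\left(w,b \right)} = \frac{1}{2 + w}$
$Q{\left(y,c \right)} = y \left(-7 + \frac{1}{2 + c}\right)$
$40012 + Q{\left(O{\left(-7,-5 \right)},82 \right)} = 40012 - \frac{0 \left(13 + 7 \cdot 82\right)}{2 + 82} = 40012 - \frac{0 \left(13 + 574\right)}{84} = 40012 - 0 \cdot \frac{1}{84} \cdot 587 = 40012 + 0 = 40012$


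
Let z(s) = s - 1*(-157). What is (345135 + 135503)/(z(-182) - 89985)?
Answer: -240319/45005 ≈ -5.3398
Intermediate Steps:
z(s) = 157 + s (z(s) = s + 157 = 157 + s)
(345135 + 135503)/(z(-182) - 89985) = (345135 + 135503)/((157 - 182) - 89985) = 480638/(-25 - 89985) = 480638/(-90010) = 480638*(-1/90010) = -240319/45005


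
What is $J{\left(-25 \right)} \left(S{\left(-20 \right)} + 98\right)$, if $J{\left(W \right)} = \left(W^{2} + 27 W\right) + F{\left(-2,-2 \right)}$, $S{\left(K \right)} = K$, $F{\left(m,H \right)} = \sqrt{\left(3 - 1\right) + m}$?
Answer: $-3900$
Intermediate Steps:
$F{\left(m,H \right)} = \sqrt{2 + m}$
$J{\left(W \right)} = W^{2} + 27 W$ ($J{\left(W \right)} = \left(W^{2} + 27 W\right) + \sqrt{2 - 2} = \left(W^{2} + 27 W\right) + \sqrt{0} = \left(W^{2} + 27 W\right) + 0 = W^{2} + 27 W$)
$J{\left(-25 \right)} \left(S{\left(-20 \right)} + 98\right) = - 25 \left(27 - 25\right) \left(-20 + 98\right) = \left(-25\right) 2 \cdot 78 = \left(-50\right) 78 = -3900$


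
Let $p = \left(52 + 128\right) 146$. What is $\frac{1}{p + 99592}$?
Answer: $\frac{1}{125872} \approx 7.9446 \cdot 10^{-6}$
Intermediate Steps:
$p = 26280$ ($p = 180 \cdot 146 = 26280$)
$\frac{1}{p + 99592} = \frac{1}{26280 + 99592} = \frac{1}{125872}$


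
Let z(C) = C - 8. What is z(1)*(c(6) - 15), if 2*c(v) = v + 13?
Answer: 77/2 ≈ 38.500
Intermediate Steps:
c(v) = 13/2 + v/2 (c(v) = (v + 13)/2 = (13 + v)/2 = 13/2 + v/2)
z(C) = -8 + C
z(1)*(c(6) - 15) = (-8 + 1)*((13/2 + (½)*6) - 15) = -7*((13/2 + 3) - 15) = -7*(19/2 - 15) = -7*(-11/2) = 77/2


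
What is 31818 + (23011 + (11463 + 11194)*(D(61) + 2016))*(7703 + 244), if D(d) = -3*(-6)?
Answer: 366415134321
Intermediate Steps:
D(d) = 18
31818 + (23011 + (11463 + 11194)*(D(61) + 2016))*(7703 + 244) = 31818 + (23011 + (11463 + 11194)*(18 + 2016))*(7703 + 244) = 31818 + (23011 + 22657*2034)*7947 = 31818 + (23011 + 46084338)*7947 = 31818 + 46107349*7947 = 31818 + 366415102503 = 366415134321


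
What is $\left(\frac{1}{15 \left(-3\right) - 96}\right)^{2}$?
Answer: $\frac{1}{19881} \approx 5.0299 \cdot 10^{-5}$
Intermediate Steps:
$\left(\frac{1}{15 \left(-3\right) - 96}\right)^{2} = \left(\frac{1}{-45 - 96}\right)^{2} = \left(\frac{1}{-141}\right)^{2} = \left(- \frac{1}{141}\right)^{2} = \frac{1}{19881}$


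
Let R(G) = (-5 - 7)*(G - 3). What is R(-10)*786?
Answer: 122616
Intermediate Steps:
R(G) = 36 - 12*G (R(G) = -12*(-3 + G) = 36 - 12*G)
R(-10)*786 = (36 - 12*(-10))*786 = (36 + 120)*786 = 156*786 = 122616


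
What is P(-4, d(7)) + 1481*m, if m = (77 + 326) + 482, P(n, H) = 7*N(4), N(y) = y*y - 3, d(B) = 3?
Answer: 1310776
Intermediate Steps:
N(y) = -3 + y² (N(y) = y² - 3 = -3 + y²)
P(n, H) = 91 (P(n, H) = 7*(-3 + 4²) = 7*(-3 + 16) = 7*13 = 91)
m = 885 (m = 403 + 482 = 885)
P(-4, d(7)) + 1481*m = 91 + 1481*885 = 91 + 1310685 = 1310776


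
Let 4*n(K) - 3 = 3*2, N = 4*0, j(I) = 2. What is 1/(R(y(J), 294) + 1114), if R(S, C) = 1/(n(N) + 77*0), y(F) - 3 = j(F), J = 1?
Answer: 9/10030 ≈ 0.00089731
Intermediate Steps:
N = 0
n(K) = 9/4 (n(K) = ¾ + (3*2)/4 = ¾ + (¼)*6 = ¾ + 3/2 = 9/4)
y(F) = 5 (y(F) = 3 + 2 = 5)
R(S, C) = 4/9 (R(S, C) = 1/(9/4 + 77*0) = 1/(9/4 + 0) = 1/(9/4) = 4/9)
1/(R(y(J), 294) + 1114) = 1/(4/9 + 1114) = 1/(10030/9) = 9/10030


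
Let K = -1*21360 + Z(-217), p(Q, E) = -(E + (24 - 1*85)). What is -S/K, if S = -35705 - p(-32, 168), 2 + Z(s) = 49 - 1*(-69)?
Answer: -17799/10622 ≈ -1.6757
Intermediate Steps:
Z(s) = 116 (Z(s) = -2 + (49 - 1*(-69)) = -2 + (49 + 69) = -2 + 118 = 116)
p(Q, E) = 61 - E (p(Q, E) = -(E + (24 - 85)) = -(E - 61) = -(-61 + E) = 61 - E)
K = -21244 (K = -1*21360 + 116 = -21360 + 116 = -21244)
S = -35598 (S = -35705 - (61 - 1*168) = -35705 - (61 - 168) = -35705 - 1*(-107) = -35705 + 107 = -35598)
-S/K = -(-35598)/(-21244) = -(-35598)*(-1)/21244 = -1*17799/10622 = -17799/10622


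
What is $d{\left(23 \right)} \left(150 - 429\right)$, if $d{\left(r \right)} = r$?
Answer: $-6417$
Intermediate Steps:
$d{\left(23 \right)} \left(150 - 429\right) = 23 \left(150 - 429\right) = 23 \left(-279\right) = -6417$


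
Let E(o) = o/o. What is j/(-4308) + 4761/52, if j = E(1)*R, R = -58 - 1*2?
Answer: 1709459/18668 ≈ 91.572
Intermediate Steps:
R = -60 (R = -58 - 2 = -60)
E(o) = 1
j = -60 (j = 1*(-60) = -60)
j/(-4308) + 4761/52 = -60/(-4308) + 4761/52 = -60*(-1/4308) + 4761*(1/52) = 5/359 + 4761/52 = 1709459/18668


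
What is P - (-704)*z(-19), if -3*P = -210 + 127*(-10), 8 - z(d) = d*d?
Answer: -744056/3 ≈ -2.4802e+5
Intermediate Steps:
z(d) = 8 - d² (z(d) = 8 - d*d = 8 - d²)
P = 1480/3 (P = -(-210 + 127*(-10))/3 = -(-210 - 1270)/3 = -⅓*(-1480) = 1480/3 ≈ 493.33)
P - (-704)*z(-19) = 1480/3 - (-704)*(8 - 1*(-19)²) = 1480/3 - (-704)*(8 - 1*361) = 1480/3 - (-704)*(8 - 361) = 1480/3 - (-704)*(-353) = 1480/3 - 1*248512 = 1480/3 - 248512 = -744056/3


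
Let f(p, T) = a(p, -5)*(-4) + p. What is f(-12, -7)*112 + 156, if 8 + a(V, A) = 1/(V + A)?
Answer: 41180/17 ≈ 2422.4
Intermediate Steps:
a(V, A) = -8 + 1/(A + V) (a(V, A) = -8 + 1/(V + A) = -8 + 1/(A + V))
f(p, T) = p - 4*(41 - 8*p)/(-5 + p) (f(p, T) = ((1 - 8*(-5) - 8*p)/(-5 + p))*(-4) + p = ((1 + 40 - 8*p)/(-5 + p))*(-4) + p = ((41 - 8*p)/(-5 + p))*(-4) + p = -4*(41 - 8*p)/(-5 + p) + p = p - 4*(41 - 8*p)/(-5 + p))
f(-12, -7)*112 + 156 = ((-164 + (-12)² + 27*(-12))/(-5 - 12))*112 + 156 = ((-164 + 144 - 324)/(-17))*112 + 156 = -1/17*(-344)*112 + 156 = (344/17)*112 + 156 = 38528/17 + 156 = 41180/17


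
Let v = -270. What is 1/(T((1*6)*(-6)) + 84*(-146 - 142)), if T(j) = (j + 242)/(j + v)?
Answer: -153/3701479 ≈ -4.1335e-5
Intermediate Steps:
T(j) = (242 + j)/(-270 + j) (T(j) = (j + 242)/(j - 270) = (242 + j)/(-270 + j))
1/(T((1*6)*(-6)) + 84*(-146 - 142)) = 1/((242 + (1*6)*(-6))/(-270 + (1*6)*(-6)) + 84*(-146 - 142)) = 1/((242 + 6*(-6))/(-270 + 6*(-6)) + 84*(-288)) = 1/((242 - 36)/(-270 - 36) - 24192) = 1/(206/(-306) - 24192) = 1/(-1/306*206 - 24192) = 1/(-103/153 - 24192) = 1/(-3701479/153) = -153/3701479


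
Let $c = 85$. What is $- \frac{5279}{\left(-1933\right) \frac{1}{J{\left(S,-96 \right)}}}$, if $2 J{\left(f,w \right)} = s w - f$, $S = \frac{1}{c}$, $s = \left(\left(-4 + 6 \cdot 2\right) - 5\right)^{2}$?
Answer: $- \frac{387695039}{328610} \approx -1179.8$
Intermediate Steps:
$s = 9$ ($s = \left(\left(-4 + 12\right) - 5\right)^{2} = \left(8 - 5\right)^{2} = 3^{2} = 9$)
$S = \frac{1}{85} \approx 0.011765$
$J{\left(f,w \right)} = - \frac{f}{2} + \frac{9 w}{2}$ ($J{\left(f,w \right)} = \frac{9 w - f}{2} = \frac{- f + 9 w}{2} = - \frac{f}{2} + \frac{9 w}{2}$)
$- \frac{5279}{\left(-1933\right) \frac{1}{J{\left(S,-96 \right)}}} = - \frac{5279}{\left(-1933\right) \frac{1}{\left(- \frac{1}{2}\right) \frac{1}{85} + \frac{9}{2} \left(-96\right)}} = - \frac{5279}{\left(-1933\right) \frac{1}{- \frac{1}{170} - 432}} = - \frac{5279}{\left(-1933\right) \frac{1}{- \frac{73441}{170}}} = - \frac{5279}{\left(-1933\right) \left(- \frac{170}{73441}\right)} = - \frac{5279}{\frac{328610}{73441}} = \left(-5279\right) \frac{73441}{328610} = - \frac{387695039}{328610}$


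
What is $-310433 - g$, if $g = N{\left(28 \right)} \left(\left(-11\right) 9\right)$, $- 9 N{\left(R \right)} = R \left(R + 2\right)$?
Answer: $-319673$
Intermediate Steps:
$N{\left(R \right)} = - \frac{R \left(2 + R\right)}{9}$ ($N{\left(R \right)} = - \frac{R \left(R + 2\right)}{9} = - \frac{R \left(2 + R\right)}{9}$)
$g = 9240$ ($g = \left(- \frac{1}{9}\right) 28 \left(2 + 28\right) \left(\left(-11\right) 9\right) = \left(- \frac{1}{9}\right) 28 \cdot 30 \left(-99\right) = \left(- \frac{280}{3}\right) \left(-99\right) = 9240$)
$-310433 - g = -310433 - 9240 = -319673$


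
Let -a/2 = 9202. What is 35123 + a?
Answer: 16719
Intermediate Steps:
a = -18404 (a = -2*9202 = -18404)
35123 + a = 35123 - 18404 = 16719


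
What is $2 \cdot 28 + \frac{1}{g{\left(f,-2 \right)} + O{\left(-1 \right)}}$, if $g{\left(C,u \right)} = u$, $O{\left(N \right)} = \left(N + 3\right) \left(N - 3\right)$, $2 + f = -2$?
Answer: $\frac{559}{10} \approx 55.9$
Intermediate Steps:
$f = -4$ ($f = -2 - 2 = -4$)
$O{\left(N \right)} = \left(-3 + N\right) \left(3 + N\right)$ ($O{\left(N \right)} = \left(3 + N\right) \left(-3 + N\right) = \left(-3 + N\right) \left(3 + N\right)$)
$2 \cdot 28 + \frac{1}{g{\left(f,-2 \right)} + O{\left(-1 \right)}} = 2 \cdot 28 + \frac{1}{-2 - \left(9 - \left(-1\right)^{2}\right)} = 56 + \frac{1}{-2 + \left(-9 + 1\right)} = 56 + \frac{1}{-2 - 8} = 56 + \frac{1}{-10} = 56 - \frac{1}{10} = \frac{559}{10}$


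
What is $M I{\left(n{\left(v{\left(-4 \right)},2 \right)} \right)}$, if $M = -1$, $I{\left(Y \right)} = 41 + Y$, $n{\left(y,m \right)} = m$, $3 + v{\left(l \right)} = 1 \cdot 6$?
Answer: $-43$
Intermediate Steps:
$v{\left(l \right)} = 3$ ($v{\left(l \right)} = -3 + 1 \cdot 6 = -3 + 6 = 3$)
$M I{\left(n{\left(v{\left(-4 \right)},2 \right)} \right)} = - (41 + 2) = \left(-1\right) 43 = -43$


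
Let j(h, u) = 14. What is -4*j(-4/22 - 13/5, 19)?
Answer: -56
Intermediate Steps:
-4*j(-4/22 - 13/5, 19) = -4*14 = -56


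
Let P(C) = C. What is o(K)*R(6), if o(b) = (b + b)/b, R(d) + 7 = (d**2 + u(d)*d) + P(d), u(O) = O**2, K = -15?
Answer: 502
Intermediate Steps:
R(d) = -7 + d + d**2 + d**3 (R(d) = -7 + ((d**2 + d**2*d) + d) = -7 + ((d**2 + d**3) + d) = -7 + (d + d**2 + d**3) = -7 + d + d**2 + d**3)
o(b) = 2 (o(b) = (2*b)/b = 2)
o(K)*R(6) = 2*(-7 + 6 + 6**2 + 6**3) = 2*(-7 + 6 + 36 + 216) = 2*251 = 502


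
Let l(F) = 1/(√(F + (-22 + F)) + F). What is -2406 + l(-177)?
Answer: -76282407/31705 - 2*I*√94/31705 ≈ -2406.0 - 0.0006116*I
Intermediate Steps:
l(F) = 1/(F + √(-22 + 2*F)) (l(F) = 1/(√(-22 + 2*F) + F) = 1/(F + √(-22 + 2*F)))
-2406 + l(-177) = -2406 + 1/(-177 + √2*√(-11 - 177)) = -2406 + 1/(-177 + √2*√(-188)) = -2406 + 1/(-177 + √2*(2*I*√47)) = -2406 + 1/(-177 + 2*I*√94)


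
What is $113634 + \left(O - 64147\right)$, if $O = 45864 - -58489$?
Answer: $153840$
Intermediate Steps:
$O = 104353$ ($O = 45864 + 58489 = 104353$)
$113634 + \left(O - 64147\right) = 113634 + \left(104353 - 64147\right) = 113634 + 40206 = 153840$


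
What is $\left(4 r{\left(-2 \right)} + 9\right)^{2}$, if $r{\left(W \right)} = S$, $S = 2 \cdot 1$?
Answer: $289$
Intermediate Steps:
$S = 2$
$r{\left(W \right)} = 2$
$\left(4 r{\left(-2 \right)} + 9\right)^{2} = \left(4 \cdot 2 + 9\right)^{2} = \left(8 + 9\right)^{2} = 17^{2} = 289$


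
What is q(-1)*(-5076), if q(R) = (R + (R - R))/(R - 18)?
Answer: -5076/19 ≈ -267.16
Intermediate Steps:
q(R) = R/(-18 + R) (q(R) = (R + 0)/(-18 + R) = R/(-18 + R))
q(-1)*(-5076) = -1/(-18 - 1)*(-5076) = -1/(-19)*(-5076) = -1*(-1/19)*(-5076) = (1/19)*(-5076) = -5076/19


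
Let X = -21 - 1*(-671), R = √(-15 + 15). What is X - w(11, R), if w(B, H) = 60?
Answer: 590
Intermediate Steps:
R = 0 (R = √0 = 0)
X = 650 (X = -21 + 671 = 650)
X - w(11, R) = 650 - 1*60 = 650 - 60 = 590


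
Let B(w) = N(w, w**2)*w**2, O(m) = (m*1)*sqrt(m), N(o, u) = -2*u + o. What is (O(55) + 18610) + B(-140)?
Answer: -771045390 + 55*sqrt(55) ≈ -7.7105e+8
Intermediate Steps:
N(o, u) = o - 2*u
O(m) = m**(3/2) (O(m) = m*sqrt(m) = m**(3/2))
B(w) = w**2*(w - 2*w**2) (B(w) = (w - 2*w**2)*w**2 = w**2*(w - 2*w**2))
(O(55) + 18610) + B(-140) = (55**(3/2) + 18610) + (-140)**3*(1 - 2*(-140)) = (55*sqrt(55) + 18610) - 2744000*(1 + 280) = (18610 + 55*sqrt(55)) - 2744000*281 = (18610 + 55*sqrt(55)) - 771064000 = -771045390 + 55*sqrt(55)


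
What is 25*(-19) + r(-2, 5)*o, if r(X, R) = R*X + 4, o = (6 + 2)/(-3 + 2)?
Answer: -427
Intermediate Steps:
o = -8 (o = 8/(-1) = 8*(-1) = -8)
r(X, R) = 4 + R*X
25*(-19) + r(-2, 5)*o = 25*(-19) + (4 + 5*(-2))*(-8) = -475 + (4 - 10)*(-8) = -475 - 6*(-8) = -475 + 48 = -427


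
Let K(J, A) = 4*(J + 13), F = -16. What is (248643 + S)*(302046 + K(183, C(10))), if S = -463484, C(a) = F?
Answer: -65060300030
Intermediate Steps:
C(a) = -16
K(J, A) = 52 + 4*J (K(J, A) = 4*(13 + J) = 52 + 4*J)
(248643 + S)*(302046 + K(183, C(10))) = (248643 - 463484)*(302046 + (52 + 4*183)) = -214841*(302046 + (52 + 732)) = -214841*(302046 + 784) = -214841*302830 = -65060300030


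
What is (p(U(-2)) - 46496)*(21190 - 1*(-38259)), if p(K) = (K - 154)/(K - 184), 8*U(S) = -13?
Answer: -273644995429/99 ≈ -2.7641e+9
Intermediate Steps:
U(S) = -13/8 (U(S) = (⅛)*(-13) = -13/8)
p(K) = (-154 + K)/(-184 + K)
(p(U(-2)) - 46496)*(21190 - 1*(-38259)) = ((-154 - 13/8)/(-184 - 13/8) - 46496)*(21190 - 1*(-38259)) = (-1245/8/(-1485/8) - 46496)*(21190 + 38259) = (-8/1485*(-1245/8) - 46496)*59449 = (83/99 - 46496)*59449 = -4603021/99*59449 = -273644995429/99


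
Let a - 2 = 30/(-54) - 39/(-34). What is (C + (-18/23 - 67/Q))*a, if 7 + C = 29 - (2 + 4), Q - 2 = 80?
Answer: 7179029/192372 ≈ 37.318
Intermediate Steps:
Q = 82 (Q = 2 + 80 = 82)
C = 16 (C = -7 + (29 - (2 + 4)) = -7 + (29 - 6) = -7 + 23 = 16)
a = 793/306 (a = 2 + (30/(-54) - 39/(-34)) = 2 + (30*(-1/54) - 39*(-1/34)) = 2 + (-5/9 + 39/34) = 2 + 181/306 = 793/306 ≈ 2.5915)
(C + (-18/23 - 67/Q))*a = (16 + (-18/23 - 67/82))*(793/306) = (16 - 3017/1886)*(793/306) = (27159/1886)*(793/306) = 7179029/192372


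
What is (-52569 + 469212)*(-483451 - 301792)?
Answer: -327165999249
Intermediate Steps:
(-52569 + 469212)*(-483451 - 301792) = 416643*(-785243) = -327165999249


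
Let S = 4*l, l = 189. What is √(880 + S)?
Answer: 2*√409 ≈ 40.448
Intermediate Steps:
S = 756 (S = 4*189 = 756)
√(880 + S) = √(880 + 756) = √1636 = 2*√409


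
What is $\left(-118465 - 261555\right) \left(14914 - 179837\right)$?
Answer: $62674038460$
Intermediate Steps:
$\left(-118465 - 261555\right) \left(14914 - 179837\right) = \left(-380020\right) \left(-164923\right) = 62674038460$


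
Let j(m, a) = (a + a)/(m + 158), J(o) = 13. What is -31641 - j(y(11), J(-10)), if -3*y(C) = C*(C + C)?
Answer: -3670395/116 ≈ -31641.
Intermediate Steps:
y(C) = -2*C²/3 (y(C) = -C*(C + C)/3 = -C*2*C/3 = -2*C²/3)
j(m, a) = 2*a/(158 + m) (j(m, a) = (2*a)/(158 + m) = 2*a/(158 + m))
-31641 - j(y(11), J(-10)) = -31641 - 2*13/(158 - ⅔*11²) = -31641 - 2*13/(158 - ⅔*121) = -31641 - 2*13/(158 - 242/3) = -31641 - 2*13/232/3 = -31641 - 2*13*3/232 = -31641 - 1*39/116 = -31641 - 39/116 = -3670395/116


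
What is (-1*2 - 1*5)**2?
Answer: 49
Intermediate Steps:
(-1*2 - 1*5)**2 = (-2 - 5)**2 = (-7)**2 = 49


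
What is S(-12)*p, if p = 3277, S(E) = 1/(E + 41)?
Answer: 113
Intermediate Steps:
S(E) = 1/(41 + E)
S(-12)*p = 3277/(41 - 12) = 3277/29 = (1/29)*3277 = 113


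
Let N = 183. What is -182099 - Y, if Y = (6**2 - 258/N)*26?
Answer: -11162899/61 ≈ -1.8300e+5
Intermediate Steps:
Y = 54860/61 (Y = (6**2 - 258/183)*26 = (36 - 258*1/183)*26 = (36 - 86/61)*26 = (2110/61)*26 = 54860/61 ≈ 899.34)
-182099 - Y = -182099 - 1*54860/61 = -182099 - 54860/61 = -11162899/61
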